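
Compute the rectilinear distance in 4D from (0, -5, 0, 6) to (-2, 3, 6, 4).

Σ|x_i - y_i| = |0 - (-2)| + |-5 - 3| + |0 - 6| + |6 - 4| = 2 + 8 + 6 + 2 = 18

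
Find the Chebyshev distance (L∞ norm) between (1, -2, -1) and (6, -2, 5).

max(|x_i - y_i|) = max(|1 - 6|, |-2 - (-2)|, |-1 - 5|) = max(5, 0, 6) = 6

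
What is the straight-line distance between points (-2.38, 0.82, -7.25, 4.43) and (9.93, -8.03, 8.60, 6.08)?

√(Σ(x_i - y_i)²) = √((-2.38 - 9.93)² + (0.82 - (-8.03))² + (-7.25 - 8.6)² + (4.43 - 6.08)²)
= √((-12.31)² + 8.85² + (-15.85)² + (-1.65)²) = √(151.5361 + 78.3225 + 251.2225 + 2.7225) = √483.8036 ≈ 21.9955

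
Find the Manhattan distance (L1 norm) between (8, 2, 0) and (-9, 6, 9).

Σ|x_i - y_i| = |8 - (-9)| + |2 - 6| + |0 - 9| = 17 + 4 + 9 = 30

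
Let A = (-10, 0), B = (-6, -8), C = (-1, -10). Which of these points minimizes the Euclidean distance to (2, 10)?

Distances: d(A) ≈ 15.6205, d(B) ≈ 19.6977, d(C) ≈ 20.2237. Nearest: A = (-10, 0) with distance 15.6205.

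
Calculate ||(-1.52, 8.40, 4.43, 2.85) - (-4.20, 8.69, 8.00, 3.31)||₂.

√(Σ(x_i - y_i)²) = √((-1.52 - (-4.2))² + (8.4 - 8.69)² + (4.43 - 8)² + (2.85 - 3.31)²)
= √(2.68² + (-0.29)² + (-3.57)² + (-0.46)²) = √(7.1824 + 0.0841 + 12.7449 + 0.2116) = √20.223 ≈ 4.497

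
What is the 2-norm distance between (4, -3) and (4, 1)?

(Σ|x_i - y_i|^2)^(1/2) = (|4 - 4|^2 + |-3 - 1|^2)^(1/2)
= (0^2 + 4^2)^(1/2) = (0 + 16)^(1/2) = (16)^(1/2) = 4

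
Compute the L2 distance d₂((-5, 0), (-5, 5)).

√(Σ(x_i - y_i)²) = √((-5 - (-5))² + (0 - 5)²)
= √(0² + (-5)²) = √(0 + 25) = √25 = 5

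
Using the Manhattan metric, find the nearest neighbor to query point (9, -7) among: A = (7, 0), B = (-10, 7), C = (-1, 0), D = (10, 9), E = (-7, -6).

Distances: d(A) = 9, d(B) = 33, d(C) = 17, d(D) = 17, d(E) = 17. Nearest: A = (7, 0) with distance 9.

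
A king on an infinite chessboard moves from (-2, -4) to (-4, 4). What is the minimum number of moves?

max(|x_i - y_i|) = max(|-2 - (-4)|, |-4 - 4|) = max(2, 8) = 8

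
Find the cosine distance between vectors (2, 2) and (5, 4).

With u = (2, 2), v = (5, 4):
u·v = 2·5 + 2·4 = 10 + 8 = 18.
|u| = √(2² + 2²) = √8, |v| = √(5² + 4²) = √41, so |u||v| = √(8·41) = √328.
cos θ = (u·v)/(|u||v|) = 18/√328 ≈ 0.9939
Cosine distance = 1 - cos θ ≈ 1 - 0.9939 = 0.0061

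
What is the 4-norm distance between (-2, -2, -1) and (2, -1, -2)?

(Σ|x_i - y_i|^4)^(1/4) = (|-2 - 2|^4 + |-2 - (-1)|^4 + |-1 - (-2)|^4)^(1/4)
= (4^4 + 1^4 + 1^4)^(1/4) = (256 + 1 + 1)^(1/4) = (258)^(1/4) ≈ 4.0078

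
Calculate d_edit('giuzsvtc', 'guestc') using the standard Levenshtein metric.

Let D[i][j] be the edit distance between the first i characters of 'giuzsvtc' and the first j characters of 'guestc', with D[i][0] = i, D[0][j] = j, and D[i][j] = D[i-1][j-1] if the characters match, else 1 + min(D[i-1][j], D[i][j-1], D[i-1][j-1]). Filling the table (rows: prefixes of 'giuzsvtc', columns: prefixes of 'guestc'):
     ε  g  u  e  s  t  c
  ε  0  1  2  3  4  5  6
  g  1  0  1  2  3  4  5
  i  2  1  1  2  3  4  5
  u  3  2  1  2  3  4  5
  z  4  3  2  2  3  4  5
  s  5  4  3  3  2  3  4
  v  6  5  4  4  3  3  4
  t  7  6  5  5  4  3  4
  c  8  7  6  6  5  4  3
The bottom-right entry gives D[8][6] = 3, so no sequence of fewer than 3 edits works. Backtracking through the table gives one optimal edit sequence (3 edits):
  giuzsvtc → guzsvtc (del i @2)
  guzsvtc → guesvtc (sub z→e @3)
  guesvtc → guestc (del v @5)
Edit distance = 3.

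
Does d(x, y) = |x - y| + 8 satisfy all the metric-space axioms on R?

No. d fails identity of indiscernibles (specifically d(x,x) = 0): d(-1, -1) = |-1 - (-1)| + 8 = 0 + 8 = 8 ≠ 0.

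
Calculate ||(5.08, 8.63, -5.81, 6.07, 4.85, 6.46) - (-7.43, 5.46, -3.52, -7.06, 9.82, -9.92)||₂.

√(Σ(x_i - y_i)²) = √((5.08 - (-7.43))² + (8.63 - 5.46)² + (-5.81 - (-3.52))² + (6.07 - (-7.06))² + (4.85 - 9.82)² + (6.46 - (-9.92))²)
= √(12.51² + 3.17² + (-2.29)² + 13.13² + (-4.97)² + 16.38²) = √(156.5001 + 10.0489 + 5.2441 + 172.3969 + 24.7009 + 268.3044) = √637.1953 ≈ 25.2427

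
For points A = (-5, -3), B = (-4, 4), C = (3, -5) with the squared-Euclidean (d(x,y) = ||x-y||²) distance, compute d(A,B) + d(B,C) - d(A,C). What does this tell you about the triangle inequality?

d(A,B) = 1² + 7² = 50, d(B,C) = 7² + 9² = 130, d(A,C) = 8² + 2² = 68.
d(A,B) + d(B,C) - d(A,C) = 50 + 130 - 68 = 180 - 68 = 112. This is ≥ 0, so the triangle inequality holds for these points.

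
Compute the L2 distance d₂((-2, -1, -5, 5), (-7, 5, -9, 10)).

√(Σ(x_i - y_i)²) = √((-2 - (-7))² + (-1 - 5)² + (-5 - (-9))² + (5 - 10)²)
= √(5² + (-6)² + 4² + (-5)²) = √(25 + 36 + 16 + 25) = √102 ≈ 10.0995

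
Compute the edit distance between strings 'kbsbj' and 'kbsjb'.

Let D[i][j] be the edit distance between the first i characters of 'kbsbj' and the first j characters of 'kbsjb', with D[i][0] = i, D[0][j] = j, and D[i][j] = D[i-1][j-1] if the characters match, else 1 + min(D[i-1][j], D[i][j-1], D[i-1][j-1]). Filling the table (rows: prefixes of 'kbsbj', columns: prefixes of 'kbsjb'):
     ε  k  b  s  j  b
  ε  0  1  2  3  4  5
  k  1  0  1  2  3  4
  b  2  1  0  1  2  3
  s  3  2  1  0  1  2
  b  4  3  2  1  1  1
  j  5  4  3  2  1  2
The bottom-right entry gives D[5][5] = 2, so no sequence of fewer than 2 edits works. Backtracking through the table gives one optimal edit sequence (2 edits):
  kbsbj → kbsjj (sub b→j @4)
  kbsjj → kbsjb (sub j→b @5)
Edit distance = 2.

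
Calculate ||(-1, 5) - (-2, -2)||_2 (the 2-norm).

(Σ|x_i - y_i|^2)^(1/2) = (|-1 - (-2)|^2 + |5 - (-2)|^2)^(1/2)
= (1^2 + 7^2)^(1/2) = (1 + 49)^(1/2) = (50)^(1/2) ≈ 7.0711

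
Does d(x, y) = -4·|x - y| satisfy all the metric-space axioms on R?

No. With c = -4 < 0, d fails non-negativity: d(6, 13) = -4·|6 - 13| = -4·7 = -28 < 0.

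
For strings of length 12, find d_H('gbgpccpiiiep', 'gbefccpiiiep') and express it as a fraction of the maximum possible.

Differing positions: 3, 4. Hamming distance = 2. The maximum possible Hamming distance for length-12 strings is 12, so d_H/12 = 2/12 ≈ 0.1667.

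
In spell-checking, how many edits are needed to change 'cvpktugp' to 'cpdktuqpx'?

Let D[i][j] be the edit distance between the first i characters of 'cvpktugp' and the first j characters of 'cpdktuqpx', with D[i][0] = i, D[0][j] = j, and D[i][j] = D[i-1][j-1] if the characters match, else 1 + min(D[i-1][j], D[i][j-1], D[i-1][j-1]). Filling the table (rows: prefixes of 'cvpktugp', columns: prefixes of 'cpdktuqpx'):
     ε  c  p  d  k  t  u  q  p  x
  ε  0  1  2  3  4  5  6  7  8  9
  c  1  0  1  2  3  4  5  6  7  8
  v  2  1  1  2  3  4  5  6  7  8
  p  3  2  1  2  3  4  5  6  6  7
  k  4  3  2  2  2  3  4  5  6  7
  t  5  4  3  3  3  2  3  4  5  6
  u  6  5  4  4  4  3  2  3  4  5
  g  7  6  5  5  5  4  3  3  4  5
  p  8  7  6  6  6  5  4  4  3  4
The bottom-right entry gives D[8][9] = 4, so no sequence of fewer than 4 edits works. Backtracking through the table gives one optimal edit sequence (4 edits):
  cvpktugp → cppktugp (sub v→p @2)
  cppktugp → cpdktugp (sub p→d @3)
  cpdktugp → cpdktuqp (sub g→q @7)
  cpdktuqp → cpdktuqpx (ins x @9)
Edit distance = 4.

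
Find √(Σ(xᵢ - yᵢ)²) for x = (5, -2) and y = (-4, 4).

√(Σ(x_i - y_i)²) = √((5 - (-4))² + (-2 - 4)²)
= √(9² + (-6)²) = √(81 + 36) = √117 ≈ 10.8167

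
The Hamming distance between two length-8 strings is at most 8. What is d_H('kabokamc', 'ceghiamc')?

Differing positions: 1, 2, 3, 4, 5. Hamming distance = 5. The maximum possible Hamming distance for length-8 strings is 8, so d_H/8 = 5/8 = 0.625.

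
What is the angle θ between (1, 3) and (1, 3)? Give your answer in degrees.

With u = (1, 3), v = (1, 3):
u·v = 1·1 + 3·3 = 1 + 9 = 10.
|u| = √(1² + 3²) = √10, |v| = √(1² + 3²) = √10, so |u||v| = √(10·10) = √100 = 10.
cos θ = (u·v)/(|u||v|) = 10/10 = 1 (the vectors are parallel, pointing the same way)
θ = arccos(1) = 0°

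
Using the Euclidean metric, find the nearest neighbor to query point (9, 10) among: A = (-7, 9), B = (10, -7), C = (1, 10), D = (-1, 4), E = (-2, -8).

Distances: d(A) ≈ 16.0312, d(B) ≈ 17.0294, d(C) = 8, d(D) ≈ 11.6619, d(E) ≈ 21.095. Nearest: C = (1, 10) with distance 8.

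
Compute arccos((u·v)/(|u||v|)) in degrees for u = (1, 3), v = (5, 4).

With u = (1, 3), v = (5, 4):
u·v = 1·5 + 3·4 = 5 + 12 = 17.
|u| = √(1² + 3²) = √10, |v| = √(5² + 4²) = √41, so |u||v| = √(10·41) = √410.
cos θ = (u·v)/(|u||v|) = 17/√410 ≈ 0.83957
θ = arccos(0.83957) ≈ 32.91°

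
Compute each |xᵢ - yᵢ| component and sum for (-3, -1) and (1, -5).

Σ|x_i - y_i| = |-3 - 1| + |-1 - (-5)| = 4 + 4 = 8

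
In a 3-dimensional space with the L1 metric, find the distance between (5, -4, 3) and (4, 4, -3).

Σ|x_i - y_i| = |5 - 4| + |-4 - 4| + |3 - (-3)| = 1 + 8 + 6 = 15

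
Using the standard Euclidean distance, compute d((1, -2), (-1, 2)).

(Σ|x_i - y_i|^2)^(1/2) = (|1 - (-1)|^2 + |-2 - 2|^2)^(1/2)
= (2^2 + 4^2)^(1/2) = (4 + 16)^(1/2) = (20)^(1/2) ≈ 4.4721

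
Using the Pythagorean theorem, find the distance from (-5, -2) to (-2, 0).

√(Σ(x_i - y_i)²) = √((-5 - (-2))² + (-2 - 0)²)
= √((-3)² + (-2)²) = √(9 + 4) = √13 ≈ 3.6056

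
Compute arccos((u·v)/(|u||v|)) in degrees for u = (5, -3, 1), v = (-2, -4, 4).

With u = (5, -3, 1), v = (-2, -4, 4):
u·v = 5·(-2) + (-3)·(-4) + 1·4 = (-10) + 12 + 4 = 6.
|u| = √(5² + (-3)² + 1²) = √35, |v| = √((-2)² + (-4)² + 4²) = √36, so |u||v| = √(35·36) = √1260.
cos θ = (u·v)/(|u||v|) = 6/√1260 ≈ 0.169031
θ = arccos(0.169031) ≈ 80.27°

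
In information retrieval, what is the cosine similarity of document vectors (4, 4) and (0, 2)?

With u = (4, 4), v = (0, 2):
u·v = 4·0 + 4·2 = 0 + 8 = 8.
|u| = √(4² + 4²) = √32, |v| = √(0² + 2²) = √4, so |u||v| = √(32·4) = √128.
cos θ = (u·v)/(|u||v|) = 8/√128 ≈ 0.7071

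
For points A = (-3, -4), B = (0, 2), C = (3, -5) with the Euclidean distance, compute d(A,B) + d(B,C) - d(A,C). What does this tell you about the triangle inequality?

d(A,B) = √(3² + 6²) = √45 ≈ 6.7082, d(B,C) = √(3² + 7²) = √58 ≈ 7.6158, d(A,C) = √(6² + 1²) = √37 ≈ 6.0828.
d(A,B) + d(B,C) - d(A,C) = 6.7082 + 7.6158 - 6.0828 = 14.324 - 6.0828 = 8.2412 (to 4 decimal places). This is ≥ 0, so the triangle inequality holds for these points.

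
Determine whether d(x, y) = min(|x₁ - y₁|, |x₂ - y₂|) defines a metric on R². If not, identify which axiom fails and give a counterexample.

No. d fails identity of indiscernibles: take x = (5, 0) and y = (5, 3). Then d(x,y) = min(|5 - 5|, |0 - 3|) = min(0, 3) = 0, yet x ≠ y.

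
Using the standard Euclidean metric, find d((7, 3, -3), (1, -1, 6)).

√(Σ(x_i - y_i)²) = √((7 - 1)² + (3 - (-1))² + (-3 - 6)²)
= √(6² + 4² + (-9)²) = √(36 + 16 + 81) = √133 ≈ 11.5326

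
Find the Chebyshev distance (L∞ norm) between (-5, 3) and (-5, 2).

max(|x_i - y_i|) = max(|-5 - (-5)|, |3 - 2|) = max(0, 1) = 1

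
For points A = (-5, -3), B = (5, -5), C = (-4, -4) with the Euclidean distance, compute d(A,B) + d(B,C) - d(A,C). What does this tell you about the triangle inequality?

d(A,B) = √(10² + 2²) = √104 ≈ 10.198, d(B,C) = √(9² + 1²) = √82 ≈ 9.0554, d(A,C) = √(1² + 1²) = √2 ≈ 1.4142.
d(A,B) + d(B,C) - d(A,C) = 10.198 + 9.0554 - 1.4142 = 19.2534 - 1.4142 = 17.8392 (to 4 decimal places). This is ≥ 0, so the triangle inequality holds for these points.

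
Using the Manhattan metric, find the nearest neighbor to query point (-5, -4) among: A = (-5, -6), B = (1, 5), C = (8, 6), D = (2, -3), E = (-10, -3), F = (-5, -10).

Distances: d(A) = 2, d(B) = 15, d(C) = 23, d(D) = 8, d(E) = 6, d(F) = 6. Nearest: A = (-5, -6) with distance 2.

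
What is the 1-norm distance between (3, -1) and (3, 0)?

Σ|x_i - y_i| = |3 - 3| + |-1 - 0| = 0 + 1 = 1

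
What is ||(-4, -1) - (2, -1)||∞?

max(|x_i - y_i|) = max(|-4 - 2|, |-1 - (-1)|) = max(6, 0) = 6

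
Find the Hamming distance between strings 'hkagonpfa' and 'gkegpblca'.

Differing positions: 1, 3, 5, 6, 7, 8. Hamming distance = 6.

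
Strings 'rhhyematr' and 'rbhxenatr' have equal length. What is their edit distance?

Let D[i][j] be the edit distance between the first i characters of 'rhhyematr' and the first j characters of 'rbhxenatr', with D[i][0] = i, D[0][j] = j, and D[i][j] = D[i-1][j-1] if the characters match, else 1 + min(D[i-1][j], D[i][j-1], D[i-1][j-1]). Filling the table (rows: prefixes of 'rhhyematr', columns: prefixes of 'rbhxenatr'):
     ε  r  b  h  x  e  n  a  t  r
  ε  0  1  2  3  4  5  6  7  8  9
  r  1  0  1  2  3  4  5  6  7  8
  h  2  1  1  1  2  3  4  5  6  7
  h  3  2  2  1  2  3  4  5  6  7
  y  4  3  3  2  2  3  4  5  6  7
  e  5  4  4  3  3  2  3  4  5  6
  m  6  5  5  4  4  3  3  4  5  6
  a  7  6  6  5  5  4  4  3  4  5
  t  8  7  7  6  6  5  5  4  3  4
  r  9  8  8  7  7  6  6  5  4  3
The bottom-right entry gives D[9][9] = 3, so no sequence of fewer than 3 edits works. Backtracking through the table gives one optimal edit sequence (3 edits):
  rhhyematr → rbhyematr (sub h→b @2)
  rbhyematr → rbhxematr (sub y→x @4)
  rbhxematr → rbhxenatr (sub m→n @6)
Edit distance = 3.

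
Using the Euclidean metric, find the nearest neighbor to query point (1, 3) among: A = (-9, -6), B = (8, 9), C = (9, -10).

Distances: d(A) ≈ 13.4536, d(B) ≈ 9.2195, d(C) ≈ 15.2643. Nearest: B = (8, 9) with distance 9.2195.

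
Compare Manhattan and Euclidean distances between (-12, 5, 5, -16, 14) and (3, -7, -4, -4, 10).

L1 = |-12 - 3| + |5 - (-7)| + |5 - (-4)| + |-16 - (-4)| + |14 - 10| = 15 + 12 + 9 + 12 + 4 = 52
L2 = √(15² + 12² + 9² + 12² + 4²) = √610 ≈ 24.6982
L1 ≥ L2 always (equality iff movement is along one axis); L1 > L2 here.
Ratio L1/L2 = 52/√610 ≈ 2.1054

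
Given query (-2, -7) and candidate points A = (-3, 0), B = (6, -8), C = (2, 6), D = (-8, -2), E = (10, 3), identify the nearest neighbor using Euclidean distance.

Distances: d(A) ≈ 7.0711, d(B) ≈ 8.0623, d(C) ≈ 13.6015, d(D) ≈ 7.8102, d(E) ≈ 15.6205. Nearest: A = (-3, 0) with distance 7.0711.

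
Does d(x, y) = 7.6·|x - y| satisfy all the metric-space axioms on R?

Yes. Since |x - y| is a metric on R and 7.6 > 0, the positive scalar multiple 7.6·|x - y| is also a metric: scaling by a positive constant preserves non-negativity, identity (d=0 ⟺ |x-y|=0 ⟺ x=y), symmetry, and the triangle inequality.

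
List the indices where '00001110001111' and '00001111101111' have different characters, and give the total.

Differing positions: 8, 9. Hamming distance = 2.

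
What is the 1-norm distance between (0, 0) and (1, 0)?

Σ|x_i - y_i| = |0 - 1| + |0 - 0| = 1 + 0 = 1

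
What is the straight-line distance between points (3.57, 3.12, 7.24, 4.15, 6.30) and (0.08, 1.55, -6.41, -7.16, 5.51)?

√(Σ(x_i - y_i)²) = √((3.57 - 0.08)² + (3.12 - 1.55)² + (7.24 - (-6.41))² + (4.15 - (-7.16))² + (6.3 - 5.51)²)
= √(3.49² + 1.57² + 13.65² + 11.31² + 0.79²) = √(12.1801 + 2.4649 + 186.3225 + 127.9161 + 0.6241) = √329.5077 ≈ 18.1523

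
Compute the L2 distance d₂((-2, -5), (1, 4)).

√(Σ(x_i - y_i)²) = √((-2 - 1)² + (-5 - 4)²)
= √((-3)² + (-9)²) = √(9 + 81) = √90 ≈ 9.4868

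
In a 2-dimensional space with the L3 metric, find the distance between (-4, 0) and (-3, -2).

(Σ|x_i - y_i|^3)^(1/3) = (|-4 - (-3)|^3 + |0 - (-2)|^3)^(1/3)
= (1^3 + 2^3)^(1/3) = (1 + 8)^(1/3) = (9)^(1/3) ≈ 2.0801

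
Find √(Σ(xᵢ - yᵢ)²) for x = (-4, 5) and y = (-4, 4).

√(Σ(x_i - y_i)²) = √((-4 - (-4))² + (5 - 4)²)
= √(0² + 1²) = √(0 + 1) = √1 = 1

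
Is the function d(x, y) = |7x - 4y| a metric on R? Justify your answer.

No. d fails symmetry: d(6, 2) = |7·6 - 4·2| = |34| = 34, but d(2, 6) = |7·2 - 4·6| = |-10| = 10. Since 34 ≠ 10, d(x,y) ≠ d(y,x) in general.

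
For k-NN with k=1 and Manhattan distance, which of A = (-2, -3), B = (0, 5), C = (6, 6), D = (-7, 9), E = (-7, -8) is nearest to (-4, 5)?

Distances: d(A) = 10, d(B) = 4, d(C) = 11, d(D) = 7, d(E) = 16. Nearest: B = (0, 5) with distance 4.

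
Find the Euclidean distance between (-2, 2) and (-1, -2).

√(Σ(x_i - y_i)²) = √((-2 - (-1))² + (2 - (-2))²)
= √((-1)² + 4²) = √(1 + 16) = √17 ≈ 4.1231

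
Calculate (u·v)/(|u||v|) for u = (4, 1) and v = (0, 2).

With u = (4, 1), v = (0, 2):
u·v = 4·0 + 1·2 = 0 + 2 = 2.
|u| = √(4² + 1²) = √17, |v| = √(0² + 2²) = √4, so |u||v| = √(17·4) = √68.
cos θ = (u·v)/(|u||v|) = 2/√68 ≈ 0.2425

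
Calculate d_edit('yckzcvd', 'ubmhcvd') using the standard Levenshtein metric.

Let D[i][j] be the edit distance between the first i characters of 'yckzcvd' and the first j characters of 'ubmhcvd', with D[i][0] = i, D[0][j] = j, and D[i][j] = D[i-1][j-1] if the characters match, else 1 + min(D[i-1][j], D[i][j-1], D[i-1][j-1]). Filling the table (rows: prefixes of 'yckzcvd', columns: prefixes of 'ubmhcvd'):
     ε  u  b  m  h  c  v  d
  ε  0  1  2  3  4  5  6  7
  y  1  1  2  3  4  5  6  7
  c  2  2  2  3  4  4  5  6
  k  3  3  3  3  4  5  5  6
  z  4  4  4  4  4  5  6  6
  c  5  5  5  5  5  4  5  6
  v  6  6  6  6  6  5  4  5
  d  7  7  7  7  7  6  5  4
The bottom-right entry gives D[7][7] = 4, so no sequence of fewer than 4 edits works. Backtracking through the table gives one optimal edit sequence (4 edits):
  yckzcvd → uckzcvd (sub y→u @1)
  uckzcvd → ubkzcvd (sub c→b @2)
  ubkzcvd → ubmzcvd (sub k→m @3)
  ubmzcvd → ubmhcvd (sub z→h @4)
Edit distance = 4.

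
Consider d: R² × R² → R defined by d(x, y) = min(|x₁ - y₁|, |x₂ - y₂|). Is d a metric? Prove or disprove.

No. d fails identity of indiscernibles: take x = (-3, 0) and y = (-3, 7). Then d(x,y) = min(|-3 - (-3)|, |0 - 7|) = min(0, 7) = 0, yet x ≠ y.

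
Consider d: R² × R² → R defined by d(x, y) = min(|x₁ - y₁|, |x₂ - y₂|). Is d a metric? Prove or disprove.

No. d fails identity of indiscernibles: take x = (2, 0) and y = (2, 7). Then d(x,y) = min(|2 - 2|, |0 - 7|) = min(0, 7) = 0, yet x ≠ y.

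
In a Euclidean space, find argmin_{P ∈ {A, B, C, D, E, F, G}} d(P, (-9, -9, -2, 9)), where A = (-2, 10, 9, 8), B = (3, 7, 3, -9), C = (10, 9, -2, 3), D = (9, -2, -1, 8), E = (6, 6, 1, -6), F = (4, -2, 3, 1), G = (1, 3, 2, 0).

Distances: d(A) ≈ 23.0651, d(B) ≈ 27.3679, d(C) ≈ 26.8514, d(D) ≈ 19.3649, d(E) ≈ 26.1534, d(F) ≈ 17.5214, d(G) ≈ 18.4662. Nearest: F = (4, -2, 3, 1) with distance 17.5214.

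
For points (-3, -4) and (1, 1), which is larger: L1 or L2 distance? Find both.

L1 = |-3 - 1| + |-4 - 1| = 4 + 5 = 9
L2 = √(4² + 5²) = √41 ≈ 6.4031
L1 ≥ L2 always (equality iff movement is along one axis); L1 > L2 here.
Ratio L1/L2 = 9/√41 ≈ 1.4056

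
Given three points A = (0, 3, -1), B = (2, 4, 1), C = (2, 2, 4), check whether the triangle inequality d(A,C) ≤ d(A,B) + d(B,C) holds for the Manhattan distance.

d(A,B) = 2 + 1 + 2 = 5, d(B,C) = 0 + 2 + 3 = 5, d(A,C) = 2 + 1 + 5 = 8.
d(A,C) = 8 ≤ 5 + 5 = 10. Triangle inequality is satisfied.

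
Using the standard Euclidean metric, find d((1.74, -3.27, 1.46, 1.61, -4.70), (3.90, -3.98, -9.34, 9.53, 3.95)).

√(Σ(x_i - y_i)²) = √((1.74 - 3.9)² + (-3.27 - (-3.98))² + (1.46 - (-9.34))² + (1.61 - 9.53)² + (-4.7 - 3.95)²)
= √((-2.16)² + 0.71² + 10.8² + (-7.92)² + (-8.65)²) = √(4.6656 + 0.5041 + 116.64 + 62.7264 + 74.8225) = √259.3586 ≈ 16.1046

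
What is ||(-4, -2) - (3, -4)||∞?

max(|x_i - y_i|) = max(|-4 - 3|, |-2 - (-4)|) = max(7, 2) = 7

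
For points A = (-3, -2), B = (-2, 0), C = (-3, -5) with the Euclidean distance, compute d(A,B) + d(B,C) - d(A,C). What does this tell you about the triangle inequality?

d(A,B) = √(1² + 2²) = √5 ≈ 2.2361, d(B,C) = √(1² + 5²) = √26 ≈ 5.099, d(A,C) = √(0² + 3²) = √9 = 3.
d(A,B) + d(B,C) - d(A,C) = 2.2361 + 5.099 - 3 = 7.3351 - 3 = 4.3351 (to 4 decimal places). This is ≥ 0, so the triangle inequality holds for these points.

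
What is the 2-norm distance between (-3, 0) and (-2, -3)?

(Σ|x_i - y_i|^2)^(1/2) = (|-3 - (-2)|^2 + |0 - (-3)|^2)^(1/2)
= (1^2 + 3^2)^(1/2) = (1 + 9)^(1/2) = (10)^(1/2) ≈ 3.1623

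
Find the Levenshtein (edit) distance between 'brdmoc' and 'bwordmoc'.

Let D[i][j] be the edit distance between the first i characters of 'brdmoc' and the first j characters of 'bwordmoc', with D[i][0] = i, D[0][j] = j, and D[i][j] = D[i-1][j-1] if the characters match, else 1 + min(D[i-1][j], D[i][j-1], D[i-1][j-1]). Filling the table (rows: prefixes of 'brdmoc', columns: prefixes of 'bwordmoc'):
     ε  b  w  o  r  d  m  o  c
  ε  0  1  2  3  4  5  6  7  8
  b  1  0  1  2  3  4  5  6  7
  r  2  1  1  2  2  3  4  5  6
  d  3  2  2  2  3  2  3  4  5
  m  4  3  3  3  3  3  2  3  4
  o  5  4  4  3  4  4  3  2  3
  c  6  5  5  4  4  5  4  3  2
The bottom-right entry gives D[6][8] = 2, so no sequence of fewer than 2 edits works. Backtracking through the table gives one optimal edit sequence (2 edits):
  brdmoc → bwrdmoc (ins w @2)
  bwrdmoc → bwordmoc (ins o @3)
Edit distance = 2.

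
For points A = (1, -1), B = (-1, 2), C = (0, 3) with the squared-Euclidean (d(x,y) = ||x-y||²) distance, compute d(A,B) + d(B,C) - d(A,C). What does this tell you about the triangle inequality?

d(A,B) = 2² + 3² = 13, d(B,C) = 1² + 1² = 2, d(A,C) = 1² + 4² = 17.
d(A,B) + d(B,C) - d(A,C) = 13 + 2 - 17 = 15 - 17 = -2. This is < 0, so the triangle inequality FAILS for these points (squared-Euclidean is not a metric).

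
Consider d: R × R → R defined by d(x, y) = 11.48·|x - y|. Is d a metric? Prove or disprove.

Yes. Since |x - y| is a metric on R and 11.48 > 0, the positive scalar multiple 11.48·|x - y| is also a metric: scaling by a positive constant preserves non-negativity, identity (d=0 ⟺ |x-y|=0 ⟺ x=y), symmetry, and the triangle inequality.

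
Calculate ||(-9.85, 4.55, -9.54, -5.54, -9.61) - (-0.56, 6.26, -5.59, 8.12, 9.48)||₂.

√(Σ(x_i - y_i)²) = √((-9.85 - (-0.56))² + (4.55 - 6.26)² + (-9.54 - (-5.59))² + (-5.54 - 8.12)² + (-9.61 - 9.48)²)
= √((-9.29)² + (-1.71)² + (-3.95)² + (-13.66)² + (-19.09)²) = √(86.3041 + 2.9241 + 15.6025 + 186.5956 + 364.4281) = √655.8544 ≈ 25.6097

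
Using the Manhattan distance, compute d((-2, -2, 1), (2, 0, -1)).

Σ|x_i - y_i| = |-2 - 2| + |-2 - 0| + |1 - (-1)| = 4 + 2 + 2 = 8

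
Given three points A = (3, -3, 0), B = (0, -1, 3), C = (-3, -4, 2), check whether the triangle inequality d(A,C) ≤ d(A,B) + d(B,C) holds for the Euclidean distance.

d(A,B) = √(3² + 2² + 3²) = √22 ≈ 4.6904, d(B,C) = √(3² + 3² + 1²) = √19 ≈ 4.3589, d(A,C) = √(6² + 1² + 2²) = √41 ≈ 6.4031.
d(A,C) ≈ 6.4031 ≤ 4.6904 + 4.3589 = 9.0493. Triangle inequality is satisfied.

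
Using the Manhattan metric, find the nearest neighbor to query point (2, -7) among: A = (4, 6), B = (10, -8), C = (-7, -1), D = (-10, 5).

Distances: d(A) = 15, d(B) = 9, d(C) = 15, d(D) = 24. Nearest: B = (10, -8) with distance 9.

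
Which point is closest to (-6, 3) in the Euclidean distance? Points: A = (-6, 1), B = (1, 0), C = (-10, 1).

Distances: d(A) = 2, d(B) ≈ 7.6158, d(C) ≈ 4.4721. Nearest: A = (-6, 1) with distance 2.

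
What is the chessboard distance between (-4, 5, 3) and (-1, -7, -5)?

max(|x_i - y_i|) = max(|-4 - (-1)|, |5 - (-7)|, |3 - (-5)|) = max(3, 12, 8) = 12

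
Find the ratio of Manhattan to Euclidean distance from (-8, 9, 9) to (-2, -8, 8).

L1 = |-8 - (-2)| + |9 - (-8)| + |9 - 8| = 6 + 17 + 1 = 24
L2 = √(6² + 17² + 1²) = √326 ≈ 18.0555
L1 ≥ L2 always (equality iff movement is along one axis); L1 > L2 here.
Ratio L1/L2 = 24/√326 ≈ 1.3292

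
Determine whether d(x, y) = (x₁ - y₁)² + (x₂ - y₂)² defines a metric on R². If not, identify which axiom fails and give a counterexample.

No. The squared Euclidean distance fails the triangle inequality. Counterexample: x = (0, 0), y = (4, 1), z = (8, 2). d(x,z) = 8² + 2² = 68, but d(x,y) + d(y,z) = (4² + 1²) + (4² + 1²) = 17 + 17 = 34. Since 68 > 34, the triangle inequality is violated. (Note: √d, the ordinary Euclidean distance, IS a metric.)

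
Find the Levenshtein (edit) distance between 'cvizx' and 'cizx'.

Let D[i][j] be the edit distance between the first i characters of 'cvizx' and the first j characters of 'cizx', with D[i][0] = i, D[0][j] = j, and D[i][j] = D[i-1][j-1] if the characters match, else 1 + min(D[i-1][j], D[i][j-1], D[i-1][j-1]). Filling the table (rows: prefixes of 'cvizx', columns: prefixes of 'cizx'):
     ε  c  i  z  x
  ε  0  1  2  3  4
  c  1  0  1  2  3
  v  2  1  1  2  3
  i  3  2  1  2  3
  z  4  3  2  1  2
  x  5  4  3  2  1
The bottom-right entry gives D[5][4] = 1, so no sequence of fewer than 1 edit works. Backtracking through the table gives one optimal edit sequence (1 edit):
  cvizx → cizx (del v @2)
Edit distance = 1.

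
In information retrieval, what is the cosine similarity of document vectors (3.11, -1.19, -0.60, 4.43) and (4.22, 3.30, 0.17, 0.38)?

With u = (3.11, -1.19, -0.60, 4.43), v = (4.22, 3.30, 0.17, 0.38):
u·v = 3.11·4.22 + (-1.19)·3.3 + (-0.6)·0.17 + 4.43·0.38 = 13.1242 + (-3.927) + (-0.102) + 1.6834 = 10.7786.
|u| = √(3.11² + (-1.19)² + (-0.6)² + 4.43²) = √(9.6721 + 1.4161 + 0.36 + 19.6249) = √31.0731, |v| = √(4.22² + 3.3² + 0.17² + 0.38²) = √(17.8084 + 10.89 + 0.0289 + 0.1444) = √28.8717.
cos θ = (u·v)/(|u||v|) = 10.7786/(√31.0731·√28.8717) ≈ 0.3599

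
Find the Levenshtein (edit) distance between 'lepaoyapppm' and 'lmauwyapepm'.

Let D[i][j] be the edit distance between the first i characters of 'lepaoyapppm' and the first j characters of 'lmauwyapepm', with D[i][0] = i, D[0][j] = j, and D[i][j] = D[i-1][j-1] if the characters match, else 1 + min(D[i-1][j], D[i][j-1], D[i-1][j-1]). Filling the table (rows: prefixes of 'lepaoyapppm', columns: prefixes of 'lmauwyapepm'):
     ε  l  m  a  u  w  y  a  p  e  p  m
  ε  0  1  2  3  4  5  6  7  8  9 10 11
  l  1  0  1  2  3  4  5  6  7  8  9 10
  e  2  1  1  2  3  4  5  6  7  7  8  9
  p  3  2  2  2  3  4  5  6  6  7  7  8
  a  4  3  3  2  3  4  5  5  6  7  8  8
  o  5  4  4  3  3  4  5  6  6  7  8  9
  y  6  5  5  4  4  4  4  5  6  7  8  9
  a  7  6  6  5  5  5  5  4  5  6  7  8
  p  8  7  7  6  6  6  6  5  4  5  6  7
  p  9  8  8  7  7  7  7  6  5  5  5  6
  p 10  9  9  8  8  8  8  7  6  6  5  6
  m 11 10  9  9  9  9  9  8  7  7  6  5
The bottom-right entry gives D[11][11] = 5, so no sequence of fewer than 5 edits works. Backtracking through the table gives one optimal edit sequence (5 edits):
  lepaoyapppm → lmpaoyapppm (sub e→m @2)
  lmpaoyapppm → lmaaoyapppm (sub p→a @3)
  lmaaoyapppm → lmauoyapppm (sub a→u @4)
  lmauoyapppm → lmauwyapppm (sub o→w @5)
  lmauwyapppm → lmauwyapepm (sub p→e @9)
Edit distance = 5.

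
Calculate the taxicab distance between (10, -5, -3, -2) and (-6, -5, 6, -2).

Σ|x_i - y_i| = |10 - (-6)| + |-5 - (-5)| + |-3 - 6| + |-2 - (-2)| = 16 + 0 + 9 + 0 = 25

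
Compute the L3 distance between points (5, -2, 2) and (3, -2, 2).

(Σ|x_i - y_i|^3)^(1/3) = (|5 - 3|^3 + |-2 - (-2)|^3 + |2 - 2|^3)^(1/3)
= (2^3 + 0^3 + 0^3)^(1/3) = (8 + 0 + 0)^(1/3) = (8)^(1/3) = 2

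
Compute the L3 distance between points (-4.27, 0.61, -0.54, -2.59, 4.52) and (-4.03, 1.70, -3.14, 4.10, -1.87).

(Σ|x_i - y_i|^3)^(1/3) = (|-4.27 - (-4.03)|^3 + |0.61 - 1.7|^3 + |-0.54 - (-3.14)|^3 + |-2.59 - 4.1|^3 + |4.52 - (-1.87)|^3)^(1/3)
= (0.24^3 + 1.09^3 + 2.6^3 + 6.69^3 + 6.39^3)^(1/3) ≈ (0.0138 + 1.295 + 17.576 + 299.4183 + 260.9171)^(1/3) = (579.2202)^(1/3) ≈ 8.3358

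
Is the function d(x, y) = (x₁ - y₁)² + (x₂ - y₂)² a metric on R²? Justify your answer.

No. The squared Euclidean distance fails the triangle inequality. Counterexample: x = (0, 0), y = (4, 4), z = (8, 8). d(x,z) = 8² + 8² = 128, but d(x,y) + d(y,z) = (4² + 4²) + (4² + 4²) = 32 + 32 = 64. Since 128 > 64, the triangle inequality is violated. (Note: √d, the ordinary Euclidean distance, IS a metric.)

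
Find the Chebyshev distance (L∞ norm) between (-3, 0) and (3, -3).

max(|x_i - y_i|) = max(|-3 - 3|, |0 - (-3)|) = max(6, 3) = 6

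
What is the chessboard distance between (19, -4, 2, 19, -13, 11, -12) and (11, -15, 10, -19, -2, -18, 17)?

max(|x_i - y_i|) = max(|19 - 11|, |-4 - (-15)|, |2 - 10|, |19 - (-19)|, |-13 - (-2)|, |11 - (-18)|, |-12 - 17|) = max(8, 11, 8, 38, 11, 29, 29) = 38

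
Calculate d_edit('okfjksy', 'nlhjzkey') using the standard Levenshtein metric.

Let D[i][j] be the edit distance between the first i characters of 'okfjksy' and the first j characters of 'nlhjzkey', with D[i][0] = i, D[0][j] = j, and D[i][j] = D[i-1][j-1] if the characters match, else 1 + min(D[i-1][j], D[i][j-1], D[i-1][j-1]). Filling the table (rows: prefixes of 'okfjksy', columns: prefixes of 'nlhjzkey'):
     ε  n  l  h  j  z  k  e  y
  ε  0  1  2  3  4  5  6  7  8
  o  1  1  2  3  4  5  6  7  8
  k  2  2  2  3  4  5  5  6  7
  f  3  3  3  3  4  5  6  6  7
  j  4  4  4  4  3  4  5  6  7
  k  5  5  5  5  4  4  4  5  6
  s  6  6  6  6  5  5  5  5  6
  y  7  7  7  7  6  6  6  6  5
The bottom-right entry gives D[7][8] = 5, so no sequence of fewer than 5 edits works. Backtracking through the table gives one optimal edit sequence (5 edits):
  okfjksy → nkfjksy (sub o→n @1)
  nkfjksy → nlfjksy (sub k→l @2)
  nlfjksy → nlhjksy (sub f→h @3)
  nlhjksy → nlhjzksy (ins z @5)
  nlhjzksy → nlhjzkey (sub s→e @7)
Edit distance = 5.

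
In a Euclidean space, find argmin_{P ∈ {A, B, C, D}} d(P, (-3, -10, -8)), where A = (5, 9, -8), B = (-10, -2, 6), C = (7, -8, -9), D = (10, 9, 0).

Distances: d(A) ≈ 20.6155, d(B) ≈ 17.5784, d(C) ≈ 10.247, d(D) ≈ 24.3721. Nearest: C = (7, -8, -9) with distance 10.247.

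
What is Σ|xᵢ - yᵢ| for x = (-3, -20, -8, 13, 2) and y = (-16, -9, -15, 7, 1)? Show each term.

Σ|x_i - y_i| = |-3 - (-16)| + |-20 - (-9)| + |-8 - (-15)| + |13 - 7| + |2 - 1| = 13 + 11 + 7 + 6 + 1 = 38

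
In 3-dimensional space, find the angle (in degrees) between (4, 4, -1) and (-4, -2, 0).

With u = (4, 4, -1), v = (-4, -2, 0):
u·v = 4·(-4) + 4·(-2) + (-1)·0 = (-16) + (-8) + 0 = -24.
|u| = √(4² + 4² + (-1)²) = √33, |v| = √((-4)² + (-2)² + 0²) = √20, so |u||v| = √(33·20) = √660.
cos θ = (u·v)/(|u||v|) = -24/√660 ≈ -0.934199
θ = arccos(-0.934199) ≈ 159.1°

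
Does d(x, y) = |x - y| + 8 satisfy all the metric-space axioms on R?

No. d fails identity of indiscernibles (specifically d(x,x) = 0): d(6, 6) = |6 - 6| + 8 = 0 + 8 = 8 ≠ 0.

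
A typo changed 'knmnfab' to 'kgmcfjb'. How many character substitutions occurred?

Differing positions: 2, 4, 6. Hamming distance = 3.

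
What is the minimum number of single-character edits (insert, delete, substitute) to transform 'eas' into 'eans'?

Let D[i][j] be the edit distance between the first i characters of 'eas' and the first j characters of 'eans', with D[i][0] = i, D[0][j] = j, and D[i][j] = D[i-1][j-1] if the characters match, else 1 + min(D[i-1][j], D[i][j-1], D[i-1][j-1]). Filling the table (rows: prefixes of 'eas', columns: prefixes of 'eans'):
     ε  e  a  n  s
  ε  0  1  2  3  4
  e  1  0  1  2  3
  a  2  1  0  1  2
  s  3  2  1  1  1
The bottom-right entry gives D[3][4] = 1, so no sequence of fewer than 1 edit works. Backtracking through the table gives one optimal edit sequence (1 edit):
  eas → eans (ins n @3)
Edit distance = 1.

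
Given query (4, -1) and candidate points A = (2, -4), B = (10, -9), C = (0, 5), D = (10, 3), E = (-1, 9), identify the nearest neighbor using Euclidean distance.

Distances: d(A) ≈ 3.6056, d(B) = 10, d(C) ≈ 7.2111, d(D) ≈ 7.2111, d(E) ≈ 11.1803. Nearest: A = (2, -4) with distance 3.6056.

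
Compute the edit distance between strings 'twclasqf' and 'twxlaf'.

Let D[i][j] be the edit distance between the first i characters of 'twclasqf' and the first j characters of 'twxlaf', with D[i][0] = i, D[0][j] = j, and D[i][j] = D[i-1][j-1] if the characters match, else 1 + min(D[i-1][j], D[i][j-1], D[i-1][j-1]). Filling the table (rows: prefixes of 'twclasqf', columns: prefixes of 'twxlaf'):
     ε  t  w  x  l  a  f
  ε  0  1  2  3  4  5  6
  t  1  0  1  2  3  4  5
  w  2  1  0  1  2  3  4
  c  3  2  1  1  2  3  4
  l  4  3  2  2  1  2  3
  a  5  4  3  3  2  1  2
  s  6  5  4  4  3  2  2
  q  7  6  5  5  4  3  3
  f  8  7  6  6  5  4  3
The bottom-right entry gives D[8][6] = 3, so no sequence of fewer than 3 edits works. Backtracking through the table gives one optimal edit sequence (3 edits):
  twclasqf → twxlasqf (sub c→x @3)
  twxlasqf → twxlaqf (del s @6)
  twxlaqf → twxlaf (del q @6)
Edit distance = 3.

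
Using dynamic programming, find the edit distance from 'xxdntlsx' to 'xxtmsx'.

Let D[i][j] be the edit distance between the first i characters of 'xxdntlsx' and the first j characters of 'xxtmsx', with D[i][0] = i, D[0][j] = j, and D[i][j] = D[i-1][j-1] if the characters match, else 1 + min(D[i-1][j], D[i][j-1], D[i-1][j-1]). Filling the table (rows: prefixes of 'xxdntlsx', columns: prefixes of 'xxtmsx'):
     ε  x  x  t  m  s  x
  ε  0  1  2  3  4  5  6
  x  1  0  1  2  3  4  5
  x  2  1  0  1  2  3  4
  d  3  2  1  1  2  3  4
  n  4  3  2  2  2  3  4
  t  5  4  3  2  3  3  4
  l  6  5  4  3  3  4  4
  s  7  6  5  4  4  3  4
  x  8  7  6  5  5  4  3
The bottom-right entry gives D[8][6] = 3, so no sequence of fewer than 3 edits works. Backtracking through the table gives one optimal edit sequence (3 edits):
  xxdntlsx → xxntlsx (del d @3)
  xxntlsx → xxtlsx (del n @3)
  xxtlsx → xxtmsx (sub l→m @4)
Edit distance = 3.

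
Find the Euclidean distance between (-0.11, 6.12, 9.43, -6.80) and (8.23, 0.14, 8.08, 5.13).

√(Σ(x_i - y_i)²) = √((-0.11 - 8.23)² + (6.12 - 0.14)² + (9.43 - 8.08)² + (-6.8 - 5.13)²)
= √((-8.34)² + 5.98² + 1.35² + (-11.93)²) = √(69.5556 + 35.7604 + 1.8225 + 142.3249) = √249.4634 ≈ 15.7944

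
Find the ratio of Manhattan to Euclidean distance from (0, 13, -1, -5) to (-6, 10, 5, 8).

L1 = |0 - (-6)| + |13 - 10| + |-1 - 5| + |-5 - 8| = 6 + 3 + 6 + 13 = 28
L2 = √(6² + 3² + 6² + 13²) = √250 ≈ 15.8114
L1 ≥ L2 always (equality iff movement is along one axis); L1 > L2 here.
Ratio L1/L2 = 28/√250 ≈ 1.7709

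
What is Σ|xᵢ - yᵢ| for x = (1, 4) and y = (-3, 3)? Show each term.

Σ|x_i - y_i| = |1 - (-3)| + |4 - 3| = 4 + 1 = 5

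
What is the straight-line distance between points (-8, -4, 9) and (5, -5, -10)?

√(Σ(x_i - y_i)²) = √((-8 - 5)² + (-4 - (-5))² + (9 - (-10))²)
= √((-13)² + 1² + 19²) = √(169 + 1 + 361) = √531 ≈ 23.0434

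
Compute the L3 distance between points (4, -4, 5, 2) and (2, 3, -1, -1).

(Σ|x_i - y_i|^3)^(1/3) = (|4 - 2|^3 + |-4 - 3|^3 + |5 - (-1)|^3 + |2 - (-1)|^3)^(1/3)
= (2^3 + 7^3 + 6^3 + 3^3)^(1/3) = (8 + 343 + 216 + 27)^(1/3) = (594)^(1/3) ≈ 8.4061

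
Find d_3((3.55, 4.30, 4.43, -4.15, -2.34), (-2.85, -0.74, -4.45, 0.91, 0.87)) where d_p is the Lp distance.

(Σ|x_i - y_i|^3)^(1/3) = (|3.55 - (-2.85)|^3 + |4.3 - (-0.74)|^3 + |4.43 - (-4.45)|^3 + |-4.15 - 0.91|^3 + |-2.34 - 0.87|^3)^(1/3)
= (6.4^3 + 5.04^3 + 8.88^3 + 5.06^3 + 3.21^3)^(1/3) ≈ (262.144 + 128.0241 + 700.2271 + 129.5542 + 33.0762)^(1/3) = (1253.0256)^(1/3) ≈ 10.7809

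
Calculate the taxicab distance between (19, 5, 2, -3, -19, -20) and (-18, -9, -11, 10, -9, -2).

Σ|x_i - y_i| = |19 - (-18)| + |5 - (-9)| + |2 - (-11)| + |-3 - 10| + |-19 - (-9)| + |-20 - (-2)| = 37 + 14 + 13 + 13 + 10 + 18 = 105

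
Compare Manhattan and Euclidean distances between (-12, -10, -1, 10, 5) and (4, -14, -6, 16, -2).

L1 = |-12 - 4| + |-10 - (-14)| + |-1 - (-6)| + |10 - 16| + |5 - (-2)| = 16 + 4 + 5 + 6 + 7 = 38
L2 = √(16² + 4² + 5² + 6² + 7²) = √382 ≈ 19.5448
L1 ≥ L2 always (equality iff movement is along one axis); L1 > L2 here.
Ratio L1/L2 = 38/√382 ≈ 1.9442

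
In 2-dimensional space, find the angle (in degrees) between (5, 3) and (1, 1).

With u = (5, 3), v = (1, 1):
u·v = 5·1 + 3·1 = 5 + 3 = 8.
|u| = √(5² + 3²) = √34, |v| = √(1² + 1²) = √2, so |u||v| = √(34·2) = √68.
cos θ = (u·v)/(|u||v|) = 8/√68 ≈ 0.970143
θ = arccos(0.970143) ≈ 14.04°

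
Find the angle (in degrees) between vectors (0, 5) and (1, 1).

With u = (0, 5), v = (1, 1):
u·v = 0·1 + 5·1 = 0 + 5 = 5.
|u| = √(0² + 5²) = √25, |v| = √(1² + 1²) = √2, so |u||v| = √(25·2) = √50.
cos θ = (u·v)/(|u||v|) = 5/√50 ≈ 0.707107
θ = arccos(0.707107) ≈ 45°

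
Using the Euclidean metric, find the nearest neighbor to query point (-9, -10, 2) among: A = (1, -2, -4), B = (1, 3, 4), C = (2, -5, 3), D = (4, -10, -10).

Distances: d(A) ≈ 14.1421, d(B) ≈ 16.5227, d(C) ≈ 12.1244, d(D) ≈ 17.6918. Nearest: C = (2, -5, 3) with distance 12.1244.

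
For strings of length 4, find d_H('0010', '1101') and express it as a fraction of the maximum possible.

Differing positions: 1, 2, 3, 4. Hamming distance = 4. The maximum possible Hamming distance for length-4 strings is 4, so d_H/4 = 4/4 = 1.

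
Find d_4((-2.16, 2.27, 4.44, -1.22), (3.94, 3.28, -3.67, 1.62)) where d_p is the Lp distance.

(Σ|x_i - y_i|^4)^(1/4) = (|-2.16 - 3.94|^4 + |2.27 - 3.28|^4 + |4.44 - (-3.67)|^4 + |-1.22 - 1.62|^4)^(1/4)
= (6.1^4 + 1.01^4 + 8.11^4 + 2.84^4)^(1/4) ≈ (1384.5841 + 1.0406 + 4325.9691 + 65.0539)^(1/4) = (5776.6477)^(1/4) ≈ 8.718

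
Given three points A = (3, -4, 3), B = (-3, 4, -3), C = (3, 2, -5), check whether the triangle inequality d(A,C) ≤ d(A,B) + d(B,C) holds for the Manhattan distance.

d(A,B) = 6 + 8 + 6 = 20, d(B,C) = 6 + 2 + 2 = 10, d(A,C) = 0 + 6 + 8 = 14.
d(A,C) = 14 ≤ 20 + 10 = 30. Triangle inequality is satisfied.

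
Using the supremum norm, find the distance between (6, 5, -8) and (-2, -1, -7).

max(|x_i - y_i|) = max(|6 - (-2)|, |5 - (-1)|, |-8 - (-7)|) = max(8, 6, 1) = 8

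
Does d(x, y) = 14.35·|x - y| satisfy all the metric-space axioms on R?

Yes. Since |x - y| is a metric on R and 14.35 > 0, the positive scalar multiple 14.35·|x - y| is also a metric: scaling by a positive constant preserves non-negativity, identity (d=0 ⟺ |x-y|=0 ⟺ x=y), symmetry, and the triangle inequality.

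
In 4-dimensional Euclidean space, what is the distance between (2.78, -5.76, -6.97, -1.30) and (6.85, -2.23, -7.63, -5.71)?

√(Σ(x_i - y_i)²) = √((2.78 - 6.85)² + (-5.76 - (-2.23))² + (-6.97 - (-7.63))² + (-1.3 - (-5.71))²)
= √((-4.07)² + (-3.53)² + 0.66² + 4.41²) = √(16.5649 + 12.4609 + 0.4356 + 19.4481) = √48.9095 ≈ 6.9935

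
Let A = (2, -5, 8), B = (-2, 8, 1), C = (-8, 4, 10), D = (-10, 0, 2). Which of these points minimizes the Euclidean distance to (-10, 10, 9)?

Distances: d(A) ≈ 19.2354, d(B) ≈ 11.4891, d(C) ≈ 6.4031, d(D) ≈ 12.2066. Nearest: C = (-8, 4, 10) with distance 6.4031.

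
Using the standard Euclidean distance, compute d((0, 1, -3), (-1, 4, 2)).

(Σ|x_i - y_i|^2)^(1/2) = (|0 - (-1)|^2 + |1 - 4|^2 + |-3 - 2|^2)^(1/2)
= (1^2 + 3^2 + 5^2)^(1/2) = (1 + 9 + 25)^(1/2) = (35)^(1/2) ≈ 5.9161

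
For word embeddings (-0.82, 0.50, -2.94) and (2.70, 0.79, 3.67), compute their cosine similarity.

With u = (-0.82, 0.50, -2.94), v = (2.70, 0.79, 3.67):
u·v = (-0.82)·2.7 + 0.5·0.79 + (-2.94)·3.67 = (-2.214) + 0.395 + (-10.7898) = -12.6088.
|u| = √((-0.82)² + 0.5² + (-2.94)²) = √(0.6724 + 0.25 + 8.6436) = √9.566, |v| = √(2.7² + 0.79² + 3.67²) = √(7.29 + 0.6241 + 13.4689) = √21.383.
cos θ = (u·v)/(|u||v|) = -12.6088/(√9.566·√21.383) ≈ -0.8816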